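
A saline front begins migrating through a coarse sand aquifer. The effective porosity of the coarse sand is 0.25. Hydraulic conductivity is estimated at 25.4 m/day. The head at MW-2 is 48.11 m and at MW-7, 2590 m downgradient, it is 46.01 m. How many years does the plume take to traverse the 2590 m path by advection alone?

Hydraulic gradient i = (48.11 − 46.01) / 2590 = 2.1 / 2590 = 0.0008108.
Darcy flux q = K · i = 25.40 × 0.0008108 = 0.02059 m/day.
Seepage velocity v = q / n_e = 0.02059 / 0.25 = 0.08238 m/day.
Travel time t = L / v = 2590 / 0.08238 = 31440 days = 86.08 years.

86.1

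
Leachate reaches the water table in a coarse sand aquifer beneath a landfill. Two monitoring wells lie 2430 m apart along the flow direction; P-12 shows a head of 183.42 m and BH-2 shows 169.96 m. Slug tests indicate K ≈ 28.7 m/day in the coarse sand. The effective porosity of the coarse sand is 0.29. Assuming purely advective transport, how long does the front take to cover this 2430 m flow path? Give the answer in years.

12.1

Hydraulic gradient i = (183.42 − 169.96) / 2430 = 13.46 / 2430 = 0.005539.
Darcy flux q = K · i = 28.70 × 0.005539 = 0.1590 m/day.
Seepage velocity v = q / n_e = 0.1590 / 0.29 = 0.5482 m/day.
Travel time t = L / v = 2430 / 0.5482 = 4433 days = 12.14 years.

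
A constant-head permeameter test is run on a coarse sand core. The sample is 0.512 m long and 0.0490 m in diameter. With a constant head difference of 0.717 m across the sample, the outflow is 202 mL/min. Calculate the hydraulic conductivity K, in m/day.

110

Cross-sectional area A = π·(d/2)² = π × (0.0490/2)² = 0.001886 m².
Convert discharge: 202 mL/min = 3.367e-06 m³/s.
Darcy's law rearranged: K = Q·L / (A·Δh) = 3.367e-06 × 0.512 / (0.001886 × 0.717) = 0.001275 m/s = 110.1 m/day.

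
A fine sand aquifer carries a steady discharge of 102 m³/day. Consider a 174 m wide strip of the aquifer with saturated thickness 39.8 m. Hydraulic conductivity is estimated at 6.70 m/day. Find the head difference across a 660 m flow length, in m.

1.45

Cross-sectional area A = 174 × 39.8 = 6925 m².
From Q = K·A·i, i = Q / (K·A) = 102 / (6.700 × 6925) = 0.002198.
Head loss Δh = i · L = 0.002198 × 660 = 1.451 m.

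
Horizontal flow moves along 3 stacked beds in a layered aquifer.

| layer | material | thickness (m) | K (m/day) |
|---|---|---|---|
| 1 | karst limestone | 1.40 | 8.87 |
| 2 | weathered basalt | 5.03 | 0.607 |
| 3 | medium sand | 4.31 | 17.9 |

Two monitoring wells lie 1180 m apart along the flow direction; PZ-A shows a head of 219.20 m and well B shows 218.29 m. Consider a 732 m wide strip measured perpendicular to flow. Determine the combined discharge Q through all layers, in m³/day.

52.3

Flow is parallel to layering, so each bed carries its own Darcy discharge and the transmissivities add.
Σ(K_i·b_i) = 8.87×1.40 + 0.607×5.03 + 17.9×4.31 = 92.62 m²/day.
Hydraulic gradient i = (219.20 − 218.29) / 1180 = 0.91 / 1180 = 0.0007712.
Q = Σ(K_i·b_i) · W · i = 92.62 × 732 × 0.0007712 = 52.28 m³/day.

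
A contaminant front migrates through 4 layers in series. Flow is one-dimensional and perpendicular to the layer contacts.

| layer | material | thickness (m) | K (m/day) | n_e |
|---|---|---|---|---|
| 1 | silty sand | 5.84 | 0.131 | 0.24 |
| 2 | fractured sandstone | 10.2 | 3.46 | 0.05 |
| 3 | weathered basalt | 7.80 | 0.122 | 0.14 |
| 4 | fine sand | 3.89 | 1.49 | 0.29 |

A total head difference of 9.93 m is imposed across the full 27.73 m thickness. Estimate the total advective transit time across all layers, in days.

47.5

With flow normal to the layers, continuity requires the same specific discharge q through every layer.
Σ(b_i/K_i) = 5.84/0.131 + 10.2/3.46 + 7.80/0.122 + 3.89/1.49 = 114.1 d.
q = Δh / Σ(b_i/K_i) = 9.93 / 114.1 = 0.08705 m/day.
In each layer the seepage velocity is v_i = q/n_i, so the layer transit time is t_i = b_i·n_i / q:
  layer 1 (silty sand): t_1 = 5.84 × 0.24 / 0.08705 = 16.10 d
  layer 2 (fractured sandstone): t_2 = 10.2 × 0.05 / 0.08705 = 5.859 d
  layer 3 (weathered basalt): t_3 = 7.80 × 0.14 / 0.08705 = 12.54 d
  layer 4 (fine sand): t_4 = 3.89 × 0.29 / 0.08705 = 12.96 d
Total t = Σ t_i = 47.46 days.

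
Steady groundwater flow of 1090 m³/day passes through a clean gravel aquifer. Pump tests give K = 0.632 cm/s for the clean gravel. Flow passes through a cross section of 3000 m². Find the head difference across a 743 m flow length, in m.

Convert K: 0.632 cm/s × 864 = 546.0 m/day.
From Q = K·A·i, i = Q / (K·A) = 1090 / (546.0 × 3000) = 0.0006654.
Head loss Δh = i · L = 0.0006654 × 743 = 0.4944 m.

0.494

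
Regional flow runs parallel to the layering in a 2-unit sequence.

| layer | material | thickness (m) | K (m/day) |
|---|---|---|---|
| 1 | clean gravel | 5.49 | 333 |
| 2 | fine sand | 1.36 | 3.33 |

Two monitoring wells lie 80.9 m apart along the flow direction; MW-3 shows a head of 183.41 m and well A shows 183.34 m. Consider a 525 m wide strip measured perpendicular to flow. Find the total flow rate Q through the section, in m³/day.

Flow is parallel to layering, so each bed carries its own Darcy discharge and the transmissivities add.
Σ(K_i·b_i) = 333×5.49 + 3.33×1.36 = 1833 m²/day.
Hydraulic gradient i = (183.41 − 183.34) / 80.9 = 0.07 / 80.9 = 0.0008653.
Q = Σ(K_i·b_i) · W · i = 1833 × 525 × 0.0008653 = 832.5 m³/day.

833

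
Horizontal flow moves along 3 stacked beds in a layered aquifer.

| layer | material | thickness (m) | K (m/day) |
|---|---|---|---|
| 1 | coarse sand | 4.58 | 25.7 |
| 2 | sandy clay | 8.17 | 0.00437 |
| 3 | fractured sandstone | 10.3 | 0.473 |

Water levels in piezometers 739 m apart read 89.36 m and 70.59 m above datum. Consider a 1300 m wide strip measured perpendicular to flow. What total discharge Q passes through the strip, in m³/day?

4050

Flow is parallel to layering, so each bed carries its own Darcy discharge and the transmissivities add.
Σ(K_i·b_i) = 25.7×4.58 + 0.00437×8.17 + 0.473×10.3 = 122.6 m²/day.
Hydraulic gradient i = (89.36 − 70.59) / 739 = 18.77 / 739 = 0.02540.
Q = Σ(K_i·b_i) · W · i = 122.6 × 1300 × 0.02540 = 4049 m³/day.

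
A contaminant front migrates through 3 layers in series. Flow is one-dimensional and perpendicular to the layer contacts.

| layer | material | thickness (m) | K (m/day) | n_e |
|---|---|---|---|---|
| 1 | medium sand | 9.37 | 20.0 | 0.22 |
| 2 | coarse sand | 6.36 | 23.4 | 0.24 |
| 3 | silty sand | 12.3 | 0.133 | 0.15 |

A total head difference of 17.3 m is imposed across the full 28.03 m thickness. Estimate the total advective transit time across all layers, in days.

With flow normal to the layers, continuity requires the same specific discharge q through every layer.
Σ(b_i/K_i) = 9.37/20.0 + 6.36/23.4 + 12.3/0.133 = 93.22 d.
q = Δh / Σ(b_i/K_i) = 17.3 / 93.22 = 0.1856 m/day.
In each layer the seepage velocity is v_i = q/n_i, so the layer transit time is t_i = b_i·n_i / q:
  layer 1 (medium sand): t_1 = 9.37 × 0.22 / 0.1856 = 11.11 d
  layer 2 (coarse sand): t_2 = 6.36 × 0.24 / 0.1856 = 8.225 d
  layer 3 (silty sand): t_3 = 12.3 × 0.15 / 0.1856 = 9.942 d
Total t = Σ t_i = 29.27 days.

29.3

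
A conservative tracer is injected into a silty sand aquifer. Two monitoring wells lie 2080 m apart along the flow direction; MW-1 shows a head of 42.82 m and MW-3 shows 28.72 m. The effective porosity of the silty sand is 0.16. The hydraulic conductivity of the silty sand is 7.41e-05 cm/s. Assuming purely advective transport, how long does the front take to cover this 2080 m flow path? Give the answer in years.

Convert K: 7.41e-05 cm/s × 864 = 0.06402 m/day.
Hydraulic gradient i = (42.82 − 28.72) / 2080 = 14.1 / 2080 = 0.006779.
Darcy flux q = K · i = 0.06402 × 0.006779 = 0.0004340 m/day.
Seepage velocity v = q / n_e = 0.0004340 / 0.16 = 0.002712 m/day.
Travel time t = L / v = 2080 / 0.002712 = 7.668e+05 days = 2099 years.

2100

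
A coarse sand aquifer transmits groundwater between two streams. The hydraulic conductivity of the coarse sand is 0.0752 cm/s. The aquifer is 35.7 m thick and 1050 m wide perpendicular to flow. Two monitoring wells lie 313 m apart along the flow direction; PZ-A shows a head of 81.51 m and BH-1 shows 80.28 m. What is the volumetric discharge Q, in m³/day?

Convert K: 0.0752 cm/s × 864 = 64.97 m/day.
Cross-sectional area A = 1050 × 35.7 = 37485 m².
Hydraulic gradient i = (81.51 − 80.28) / 313 = 1.23 / 313 = 0.003930.
Darcy's law: Q = K · A · i = 64.97 × 37485 × 0.003930 = 9571 m³/day.

9570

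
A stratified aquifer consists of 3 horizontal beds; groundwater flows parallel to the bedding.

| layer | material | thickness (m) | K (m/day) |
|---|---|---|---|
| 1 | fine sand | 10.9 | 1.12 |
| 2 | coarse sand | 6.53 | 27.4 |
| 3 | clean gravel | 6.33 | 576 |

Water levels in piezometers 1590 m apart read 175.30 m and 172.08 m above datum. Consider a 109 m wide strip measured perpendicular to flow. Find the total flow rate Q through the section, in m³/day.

847

Flow is parallel to layering, so each bed carries its own Darcy discharge and the transmissivities add.
Σ(K_i·b_i) = 1.12×10.9 + 27.4×6.53 + 576×6.33 = 3837 m²/day.
Hydraulic gradient i = (175.30 − 172.08) / 1590 = 3.22 / 1590 = 0.002025.
Q = Σ(K_i·b_i) · W · i = 3837 × 109 × 0.002025 = 847.0 m³/day.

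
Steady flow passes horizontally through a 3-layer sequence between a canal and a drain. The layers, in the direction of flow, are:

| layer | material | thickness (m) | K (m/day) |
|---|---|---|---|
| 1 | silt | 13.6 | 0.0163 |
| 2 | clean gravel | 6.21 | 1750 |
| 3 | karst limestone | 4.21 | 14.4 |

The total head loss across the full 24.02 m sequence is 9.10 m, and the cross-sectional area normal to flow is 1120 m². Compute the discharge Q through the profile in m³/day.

Flow is perpendicular to layering, so the layers act in series and the equivalent K is the thickness-weighted harmonic mean.
Total thickness L = 13.6 + 6.21 + 4.21 = 24.02 m.
Σ(b_i/K_i) = 13.6/0.0163 + 6.21/1750 + 4.21/14.4 = 834.7 d.
K_eq = L / Σ(b_i/K_i) = 24.02 / 834.7 = 0.02878 m/day.
Q = K_eq · A · (Δh/L) = 0.02878 × 1120 × (9.10/24.02) = 12.21 m³/day.

12.2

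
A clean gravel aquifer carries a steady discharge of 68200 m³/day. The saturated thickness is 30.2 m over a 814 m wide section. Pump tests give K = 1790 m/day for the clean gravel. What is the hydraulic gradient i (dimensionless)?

0.00155

Cross-sectional area A = 814 × 30.2 = 24583 m².
From Q = K·A·i, i = Q / (K·A) = 68200 / (1790 × 24583) = 0.001550.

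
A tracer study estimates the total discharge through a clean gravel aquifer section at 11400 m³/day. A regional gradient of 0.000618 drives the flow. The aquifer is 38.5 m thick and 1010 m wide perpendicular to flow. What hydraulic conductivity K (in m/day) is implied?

Cross-sectional area A = 1010 × 38.5 = 38885 m².
Hydraulic gradient i = 0.000618.
From Q = K·A·i, K = Q / (A·i) = 11400 / (38885 × 0.0006180) = 474.4 m/day.

474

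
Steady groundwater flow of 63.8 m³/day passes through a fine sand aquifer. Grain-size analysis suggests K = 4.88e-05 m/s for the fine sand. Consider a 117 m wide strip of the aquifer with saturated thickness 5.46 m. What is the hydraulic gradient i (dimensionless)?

Convert K: 4.88e-05 m/s × 86400 = 4.216 m/day.
Cross-sectional area A = 117 × 5.46 = 638.8 m².
From Q = K·A·i, i = Q / (K·A) = 63.8 / (4.216 × 638.8) = 0.02369.

0.0237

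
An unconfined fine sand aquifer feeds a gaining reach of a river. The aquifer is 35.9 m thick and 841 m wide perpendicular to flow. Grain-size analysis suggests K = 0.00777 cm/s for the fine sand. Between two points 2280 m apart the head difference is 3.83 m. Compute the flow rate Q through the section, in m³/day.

Convert K: 0.00777 cm/s × 864 = 6.713 m/day.
Cross-sectional area A = 841 × 35.9 = 30192 m².
Hydraulic gradient i = Δh / L = 3.83 / 2280 = 0.001680.
Darcy's law: Q = K · A · i = 6.713 × 30192 × 0.001680 = 340.5 m³/day.

340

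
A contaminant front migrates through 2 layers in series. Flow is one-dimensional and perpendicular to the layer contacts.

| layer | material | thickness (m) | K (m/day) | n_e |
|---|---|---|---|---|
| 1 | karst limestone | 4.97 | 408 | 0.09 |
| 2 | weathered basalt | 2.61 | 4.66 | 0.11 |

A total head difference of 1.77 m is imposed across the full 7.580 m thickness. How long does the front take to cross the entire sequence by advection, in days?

0.237

With flow normal to the layers, continuity requires the same specific discharge q through every layer.
Σ(b_i/K_i) = 4.97/408 + 2.61/4.66 = 0.5723 d.
q = Δh / Σ(b_i/K_i) = 1.77 / 0.5723 = 3.093 m/day.
In each layer the seepage velocity is v_i = q/n_i, so the layer transit time is t_i = b_i·n_i / q:
  layer 1 (karst limestone): t_1 = 4.97 × 0.09 / 3.093 = 0.1446 d
  layer 2 (weathered basalt): t_2 = 2.61 × 0.11 / 3.093 = 0.09282 d
Total t = Σ t_i = 0.2374 days.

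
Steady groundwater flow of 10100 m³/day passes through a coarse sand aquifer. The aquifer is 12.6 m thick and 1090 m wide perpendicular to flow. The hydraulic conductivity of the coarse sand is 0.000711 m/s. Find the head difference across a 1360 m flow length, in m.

16.3

Convert K: 0.000711 m/s × 86400 = 61.43 m/day.
Cross-sectional area A = 1090 × 12.6 = 13734 m².
From Q = K·A·i, i = Q / (K·A) = 10100 / (61.43 × 13734) = 0.01197.
Head loss Δh = i · L = 0.01197 × 1360 = 16.28 m.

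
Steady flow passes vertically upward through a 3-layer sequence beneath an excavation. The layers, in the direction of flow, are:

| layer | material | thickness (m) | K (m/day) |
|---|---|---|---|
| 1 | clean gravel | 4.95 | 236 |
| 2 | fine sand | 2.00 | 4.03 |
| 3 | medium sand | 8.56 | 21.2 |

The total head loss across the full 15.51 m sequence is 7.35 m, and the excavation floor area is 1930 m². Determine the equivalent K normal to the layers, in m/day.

Flow is perpendicular to layering, so the layers act in series and the equivalent K is the thickness-weighted harmonic mean.
Total thickness L = 4.95 + 2.00 + 8.56 = 15.51 m.
Σ(b_i/K_i) = 4.95/236 + 2.00/4.03 + 8.56/21.2 = 0.9210 d.
K_eq = L / Σ(b_i/K_i) = 15.51 / 0.9210 = 16.84 m/day.

16.8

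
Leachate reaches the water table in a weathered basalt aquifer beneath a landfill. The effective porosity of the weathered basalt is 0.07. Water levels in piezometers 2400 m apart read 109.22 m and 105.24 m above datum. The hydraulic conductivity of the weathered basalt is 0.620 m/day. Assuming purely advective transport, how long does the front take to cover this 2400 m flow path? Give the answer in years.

Hydraulic gradient i = (109.22 − 105.24) / 2400 = 3.98 / 2400 = 0.001658.
Darcy flux q = K · i = 0.6200 × 0.001658 = 0.001028 m/day.
Seepage velocity v = q / n_e = 0.001028 / 0.07 = 0.01469 m/day.
Travel time t = L / v = 2400 / 0.01469 = 1.634e+05 days = 447.4 years.

447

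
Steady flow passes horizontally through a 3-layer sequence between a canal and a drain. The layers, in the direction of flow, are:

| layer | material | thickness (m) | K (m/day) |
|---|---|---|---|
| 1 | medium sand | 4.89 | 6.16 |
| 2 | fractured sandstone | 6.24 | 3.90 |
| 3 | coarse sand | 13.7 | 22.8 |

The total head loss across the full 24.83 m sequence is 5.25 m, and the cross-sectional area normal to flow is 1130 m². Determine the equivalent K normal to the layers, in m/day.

8.29

Flow is perpendicular to layering, so the layers act in series and the equivalent K is the thickness-weighted harmonic mean.
Total thickness L = 4.89 + 6.24 + 13.7 = 24.83 m.
Σ(b_i/K_i) = 4.89/6.16 + 6.24/3.90 + 13.7/22.8 = 2.995 d.
K_eq = L / Σ(b_i/K_i) = 24.83 / 2.995 = 8.291 m/day.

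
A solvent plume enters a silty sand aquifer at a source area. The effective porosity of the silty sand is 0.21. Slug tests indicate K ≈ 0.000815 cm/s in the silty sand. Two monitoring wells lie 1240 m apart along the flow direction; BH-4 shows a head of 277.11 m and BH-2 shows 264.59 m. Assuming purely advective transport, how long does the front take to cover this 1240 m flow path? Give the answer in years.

100

Convert K: 0.000815 cm/s × 864 = 0.7042 m/day.
Hydraulic gradient i = (277.11 − 264.59) / 1240 = 12.52 / 1240 = 0.01010.
Darcy flux q = K · i = 0.7042 × 0.01010 = 0.007110 m/day.
Seepage velocity v = q / n_e = 0.007110 / 0.21 = 0.03386 m/day.
Travel time t = L / v = 1240 / 0.03386 = 36626 days = 100.3 years.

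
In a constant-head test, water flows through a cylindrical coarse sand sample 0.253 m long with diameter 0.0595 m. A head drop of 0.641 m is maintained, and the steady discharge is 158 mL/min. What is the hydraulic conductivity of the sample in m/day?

Cross-sectional area A = π·(d/2)² = π × (0.0595/2)² = 0.002781 m².
Convert discharge: 158 mL/min = 2.633e-06 m³/s.
Darcy's law rearranged: K = Q·L / (A·Δh) = 2.633e-06 × 0.253 / (0.002781 × 0.641) = 0.0003738 m/s = 32.30 m/day.

32.3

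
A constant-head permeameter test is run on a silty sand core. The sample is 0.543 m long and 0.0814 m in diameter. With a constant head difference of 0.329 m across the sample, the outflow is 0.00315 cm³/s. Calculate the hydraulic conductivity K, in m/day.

Cross-sectional area A = π·(d/2)² = π × (0.0814/2)² = 0.005204 m².
Convert discharge: 0.00315 cm³/s = 3.150e-09 m³/s.
Darcy's law rearranged: K = Q·L / (A·Δh) = 3.150e-09 × 0.543 / (0.005204 × 0.329) = 9.990e-07 m/s = 0.08632 m/day.

0.0863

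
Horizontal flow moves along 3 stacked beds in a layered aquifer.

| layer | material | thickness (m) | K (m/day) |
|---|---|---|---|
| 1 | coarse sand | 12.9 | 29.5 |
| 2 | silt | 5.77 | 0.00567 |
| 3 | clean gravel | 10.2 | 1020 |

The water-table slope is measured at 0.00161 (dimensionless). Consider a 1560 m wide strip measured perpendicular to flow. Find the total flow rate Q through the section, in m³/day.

27100

Flow is parallel to layering, so each bed carries its own Darcy discharge and the transmissivities add.
Σ(K_i·b_i) = 29.5×12.9 + 0.00567×5.77 + 1020×10.2 = 10785 m²/day.
Hydraulic gradient i = 0.00161.
Q = Σ(K_i·b_i) · W · i = 10785 × 1560 × 0.001610 = 27087 m³/day.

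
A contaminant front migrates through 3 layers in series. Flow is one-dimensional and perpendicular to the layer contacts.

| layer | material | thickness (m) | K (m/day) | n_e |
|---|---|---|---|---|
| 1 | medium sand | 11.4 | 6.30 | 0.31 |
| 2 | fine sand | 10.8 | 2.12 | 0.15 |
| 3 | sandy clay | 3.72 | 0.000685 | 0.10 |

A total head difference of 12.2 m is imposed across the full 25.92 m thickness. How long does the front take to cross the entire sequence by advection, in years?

With flow normal to the layers, continuity requires the same specific discharge q through every layer.
Σ(b_i/K_i) = 11.4/6.30 + 10.8/2.12 + 3.72/0.000685 = 5438 d.
q = Δh / Σ(b_i/K_i) = 12.2 / 5438 = 0.002244 m/day.
In each layer the seepage velocity is v_i = q/n_i, so the layer transit time is t_i = b_i·n_i / q:
  layer 1 (medium sand): t_1 = 11.4 × 0.31 / 0.002244 = 1575 d
  layer 2 (fine sand): t_2 = 10.8 × 0.15 / 0.002244 = 722.0 d
  layer 3 (sandy clay): t_3 = 3.72 × 0.10 / 0.002244 = 165.8 d
Total t = Σ t_i = 2463 days = 6.743 years.

6.74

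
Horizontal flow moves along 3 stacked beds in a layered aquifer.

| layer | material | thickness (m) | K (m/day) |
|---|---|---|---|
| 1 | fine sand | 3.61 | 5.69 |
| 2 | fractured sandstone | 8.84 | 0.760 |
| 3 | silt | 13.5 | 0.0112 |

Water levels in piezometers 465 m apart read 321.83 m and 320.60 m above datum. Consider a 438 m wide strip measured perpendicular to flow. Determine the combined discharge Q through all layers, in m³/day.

Flow is parallel to layering, so each bed carries its own Darcy discharge and the transmissivities add.
Σ(K_i·b_i) = 5.69×3.61 + 0.760×8.84 + 0.0112×13.5 = 27.41 m²/day.
Hydraulic gradient i = (321.83 − 320.60) / 465 = 1.23 / 465 = 0.002645.
Q = Σ(K_i·b_i) · W · i = 27.41 × 438 × 0.002645 = 31.76 m³/day.

31.8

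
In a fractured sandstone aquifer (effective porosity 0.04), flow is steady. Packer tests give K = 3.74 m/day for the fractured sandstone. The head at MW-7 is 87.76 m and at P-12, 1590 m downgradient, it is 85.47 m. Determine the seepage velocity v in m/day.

Hydraulic gradient i = (87.76 − 85.47) / 1590 = 2.29 / 1590 = 0.001440.
Darcy flux q = K · i = 3.740 × 0.001440 = 0.005387 m/day.
Seepage velocity v = q / n_e = 0.005387 / 0.04 = 0.1347 m/day.

0.135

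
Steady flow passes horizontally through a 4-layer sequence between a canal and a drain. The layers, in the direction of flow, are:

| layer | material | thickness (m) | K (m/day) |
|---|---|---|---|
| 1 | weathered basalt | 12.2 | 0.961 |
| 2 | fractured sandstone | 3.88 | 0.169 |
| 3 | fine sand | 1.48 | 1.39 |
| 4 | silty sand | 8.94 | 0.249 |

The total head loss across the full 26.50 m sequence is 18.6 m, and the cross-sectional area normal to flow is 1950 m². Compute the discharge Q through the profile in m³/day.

Flow is perpendicular to layering, so the layers act in series and the equivalent K is the thickness-weighted harmonic mean.
Total thickness L = 12.2 + 3.88 + 1.48 + 8.94 = 26.50 m.
Σ(b_i/K_i) = 12.2/0.961 + 3.88/0.169 + 1.48/1.39 + 8.94/0.249 = 72.62 d.
K_eq = L / Σ(b_i/K_i) = 26.50 / 72.62 = 0.3649 m/day.
Q = K_eq · A · (Δh/L) = 0.3649 × 1950 × (18.6/26.50) = 499.4 m³/day.

499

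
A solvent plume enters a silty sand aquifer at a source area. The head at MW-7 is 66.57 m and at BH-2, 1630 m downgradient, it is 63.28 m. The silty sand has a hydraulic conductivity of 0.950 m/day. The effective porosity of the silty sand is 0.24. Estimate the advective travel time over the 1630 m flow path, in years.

559

Hydraulic gradient i = (66.57 − 63.28) / 1630 = 3.29 / 1630 = 0.002018.
Darcy flux q = K · i = 0.9500 × 0.002018 = 0.001917 m/day.
Seepage velocity v = q / n_e = 0.001917 / 0.24 = 0.007990 m/day.
Travel time t = L / v = 1630 / 0.007990 = 2.040e+05 days = 558.6 years.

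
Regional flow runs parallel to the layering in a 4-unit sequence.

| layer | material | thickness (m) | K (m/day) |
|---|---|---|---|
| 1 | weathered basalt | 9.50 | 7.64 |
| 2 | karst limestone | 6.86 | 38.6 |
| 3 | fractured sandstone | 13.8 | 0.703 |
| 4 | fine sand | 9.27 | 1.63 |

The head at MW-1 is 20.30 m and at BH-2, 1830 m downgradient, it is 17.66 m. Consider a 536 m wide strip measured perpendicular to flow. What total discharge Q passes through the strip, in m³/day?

Flow is parallel to layering, so each bed carries its own Darcy discharge and the transmissivities add.
Σ(K_i·b_i) = 7.64×9.50 + 38.6×6.86 + 0.703×13.8 + 1.63×9.27 = 362.2 m²/day.
Hydraulic gradient i = (20.30 − 17.66) / 1830 = 2.64 / 1830 = 0.001443.
Q = Σ(K_i·b_i) · W · i = 362.2 × 536 × 0.001443 = 280.1 m³/day.

280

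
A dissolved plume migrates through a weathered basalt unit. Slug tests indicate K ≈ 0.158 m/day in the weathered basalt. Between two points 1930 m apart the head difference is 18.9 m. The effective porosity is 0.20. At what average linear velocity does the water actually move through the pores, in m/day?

0.00774

Hydraulic gradient i = Δh / L = 18.9 / 1930 = 0.009793.
Darcy flux q = K · i = 0.1580 × 0.009793 = 0.001547 m/day.
Seepage velocity v = q / n_e = 0.001547 / 0.20 = 0.007736 m/day.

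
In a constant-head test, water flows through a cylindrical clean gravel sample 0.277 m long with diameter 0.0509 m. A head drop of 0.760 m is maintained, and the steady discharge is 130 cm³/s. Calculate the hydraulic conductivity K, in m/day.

2010

Cross-sectional area A = π·(d/2)² = π × (0.0509/2)² = 0.002035 m².
Convert discharge: 130 cm³/s = 0.0001300 m³/s.
Darcy's law rearranged: K = Q·L / (A·Δh) = 0.0001300 × 0.277 / (0.002035 × 0.760) = 0.02329 m/s = 2012 m/day.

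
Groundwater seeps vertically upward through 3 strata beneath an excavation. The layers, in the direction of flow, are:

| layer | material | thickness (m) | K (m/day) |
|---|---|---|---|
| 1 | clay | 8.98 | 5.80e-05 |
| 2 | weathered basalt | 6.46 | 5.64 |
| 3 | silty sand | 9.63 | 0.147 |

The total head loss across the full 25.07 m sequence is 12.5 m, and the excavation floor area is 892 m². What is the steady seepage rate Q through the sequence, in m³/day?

0.0720

Flow is perpendicular to layering, so the layers act in series and the equivalent K is the thickness-weighted harmonic mean.
Total thickness L = 8.98 + 6.46 + 9.63 = 25.07 m.
Σ(b_i/K_i) = 8.98/5.80e-05 + 6.46/5.64 + 9.63/0.147 = 1.549e+05 d.
K_eq = L / Σ(b_i/K_i) = 25.07 / 1.549e+05 = 0.0001619 m/day.
Q = K_eq · A · (Δh/L) = 0.0001619 × 892 × (12.5/25.07) = 0.07198 m³/day.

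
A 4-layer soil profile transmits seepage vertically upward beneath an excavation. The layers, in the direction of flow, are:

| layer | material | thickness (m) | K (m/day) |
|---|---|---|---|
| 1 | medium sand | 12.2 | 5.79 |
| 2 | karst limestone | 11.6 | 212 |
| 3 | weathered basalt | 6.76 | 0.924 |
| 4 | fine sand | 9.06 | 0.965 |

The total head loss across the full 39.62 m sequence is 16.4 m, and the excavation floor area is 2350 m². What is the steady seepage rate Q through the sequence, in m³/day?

Flow is perpendicular to layering, so the layers act in series and the equivalent K is the thickness-weighted harmonic mean.
Total thickness L = 12.2 + 11.6 + 6.76 + 9.06 = 39.62 m.
Σ(b_i/K_i) = 12.2/5.79 + 11.6/212 + 6.76/0.924 + 9.06/0.965 = 18.87 d.
K_eq = L / Σ(b_i/K_i) = 39.62 / 18.87 = 2.100 m/day.
Q = K_eq · A · (Δh/L) = 2.100 × 2350 × (16.4/39.62) = 2043 m³/day.

2040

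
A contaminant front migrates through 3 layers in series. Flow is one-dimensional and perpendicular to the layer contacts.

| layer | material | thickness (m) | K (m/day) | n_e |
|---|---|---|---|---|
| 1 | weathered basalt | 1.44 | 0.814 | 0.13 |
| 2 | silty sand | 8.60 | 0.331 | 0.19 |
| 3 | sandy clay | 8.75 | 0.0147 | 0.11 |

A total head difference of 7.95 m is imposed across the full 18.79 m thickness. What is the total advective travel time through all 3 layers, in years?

0.597

With flow normal to the layers, continuity requires the same specific discharge q through every layer.
Σ(b_i/K_i) = 1.44/0.814 + 8.60/0.331 + 8.75/0.0147 = 623.0 d.
q = Δh / Σ(b_i/K_i) = 7.95 / 623.0 = 0.01276 m/day.
In each layer the seepage velocity is v_i = q/n_i, so the layer transit time is t_i = b_i·n_i / q:
  layer 1 (weathered basalt): t_1 = 1.44 × 0.13 / 0.01276 = 14.67 d
  layer 2 (silty sand): t_2 = 8.60 × 0.19 / 0.01276 = 128.0 d
  layer 3 (sandy clay): t_3 = 8.75 × 0.11 / 0.01276 = 75.42 d
Total t = Σ t_i = 218.1 days = 0.5972 years.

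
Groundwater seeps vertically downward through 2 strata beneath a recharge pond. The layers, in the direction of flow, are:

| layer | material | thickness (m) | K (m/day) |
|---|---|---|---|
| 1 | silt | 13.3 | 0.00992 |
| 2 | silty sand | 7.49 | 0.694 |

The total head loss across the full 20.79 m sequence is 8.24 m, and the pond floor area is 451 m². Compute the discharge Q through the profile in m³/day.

2.75

Flow is perpendicular to layering, so the layers act in series and the equivalent K is the thickness-weighted harmonic mean.
Total thickness L = 13.3 + 7.49 = 20.79 m.
Σ(b_i/K_i) = 13.3/0.00992 + 7.49/0.694 = 1352 d.
K_eq = L / Σ(b_i/K_i) = 20.79 / 1352 = 0.01538 m/day.
Q = K_eq · A · (Δh/L) = 0.01538 × 451 × (8.24/20.79) = 2.750 m³/day.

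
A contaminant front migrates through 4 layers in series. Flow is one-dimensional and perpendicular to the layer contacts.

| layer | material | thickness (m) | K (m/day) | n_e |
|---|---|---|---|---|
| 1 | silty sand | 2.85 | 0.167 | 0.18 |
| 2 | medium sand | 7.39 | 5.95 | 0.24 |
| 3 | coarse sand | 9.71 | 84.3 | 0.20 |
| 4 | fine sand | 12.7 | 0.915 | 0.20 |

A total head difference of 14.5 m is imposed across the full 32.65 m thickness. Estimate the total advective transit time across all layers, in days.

With flow normal to the layers, continuity requires the same specific discharge q through every layer.
Σ(b_i/K_i) = 2.85/0.167 + 7.39/5.95 + 9.71/84.3 + 12.7/0.915 = 32.30 d.
q = Δh / Σ(b_i/K_i) = 14.5 / 32.30 = 0.4489 m/day.
In each layer the seepage velocity is v_i = q/n_i, so the layer transit time is t_i = b_i·n_i / q:
  layer 1 (silty sand): t_1 = 2.85 × 0.18 / 0.4489 = 1.143 d
  layer 2 (medium sand): t_2 = 7.39 × 0.24 / 0.4489 = 3.951 d
  layer 3 (coarse sand): t_3 = 9.71 × 0.20 / 0.4489 = 4.326 d
  layer 4 (fine sand): t_4 = 12.7 × 0.20 / 0.4489 = 5.659 d
Total t = Σ t_i = 15.08 days.

15.1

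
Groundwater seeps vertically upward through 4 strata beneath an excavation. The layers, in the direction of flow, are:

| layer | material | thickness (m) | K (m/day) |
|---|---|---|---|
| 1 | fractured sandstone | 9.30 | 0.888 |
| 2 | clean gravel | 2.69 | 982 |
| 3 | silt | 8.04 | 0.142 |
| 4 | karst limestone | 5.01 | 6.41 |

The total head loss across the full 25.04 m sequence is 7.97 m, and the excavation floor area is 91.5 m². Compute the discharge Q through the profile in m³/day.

10.7

Flow is perpendicular to layering, so the layers act in series and the equivalent K is the thickness-weighted harmonic mean.
Total thickness L = 9.30 + 2.69 + 8.04 + 5.01 = 25.04 m.
Σ(b_i/K_i) = 9.30/0.888 + 2.69/982 + 8.04/0.142 + 5.01/6.41 = 67.88 d.
K_eq = L / Σ(b_i/K_i) = 25.04 / 67.88 = 0.3689 m/day.
Q = K_eq · A · (Δh/L) = 0.3689 × 91.5 × (7.97/25.04) = 10.74 m³/day.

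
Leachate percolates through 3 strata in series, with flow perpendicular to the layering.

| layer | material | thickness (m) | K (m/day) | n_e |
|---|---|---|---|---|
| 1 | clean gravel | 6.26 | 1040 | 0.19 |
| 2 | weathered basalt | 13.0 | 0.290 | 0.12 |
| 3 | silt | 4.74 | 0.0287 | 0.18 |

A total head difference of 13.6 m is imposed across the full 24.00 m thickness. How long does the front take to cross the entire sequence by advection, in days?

55.6

With flow normal to the layers, continuity requires the same specific discharge q through every layer.
Σ(b_i/K_i) = 6.26/1040 + 13.0/0.290 + 4.74/0.0287 = 210.0 d.
q = Δh / Σ(b_i/K_i) = 13.6 / 210.0 = 0.06476 m/day.
In each layer the seepage velocity is v_i = q/n_i, so the layer transit time is t_i = b_i·n_i / q:
  layer 1 (clean gravel): t_1 = 6.26 × 0.19 / 0.06476 = 18.36 d
  layer 2 (weathered basalt): t_2 = 13.0 × 0.12 / 0.06476 = 24.09 d
  layer 3 (silt): t_3 = 4.74 × 0.18 / 0.06476 = 13.17 d
Total t = Σ t_i = 55.63 days.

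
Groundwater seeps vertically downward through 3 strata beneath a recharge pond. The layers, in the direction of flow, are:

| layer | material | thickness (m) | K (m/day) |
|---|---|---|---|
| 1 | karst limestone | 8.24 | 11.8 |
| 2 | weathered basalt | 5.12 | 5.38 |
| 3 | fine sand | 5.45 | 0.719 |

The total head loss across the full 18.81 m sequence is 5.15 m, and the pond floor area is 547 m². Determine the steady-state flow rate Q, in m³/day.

305

Flow is perpendicular to layering, so the layers act in series and the equivalent K is the thickness-weighted harmonic mean.
Total thickness L = 8.24 + 5.12 + 5.45 = 18.81 m.
Σ(b_i/K_i) = 8.24/11.8 + 5.12/5.38 + 5.45/0.719 = 9.230 d.
K_eq = L / Σ(b_i/K_i) = 18.81 / 9.230 = 2.038 m/day.
Q = K_eq · A · (Δh/L) = 2.038 × 547 × (5.15/18.81) = 305.2 m³/day.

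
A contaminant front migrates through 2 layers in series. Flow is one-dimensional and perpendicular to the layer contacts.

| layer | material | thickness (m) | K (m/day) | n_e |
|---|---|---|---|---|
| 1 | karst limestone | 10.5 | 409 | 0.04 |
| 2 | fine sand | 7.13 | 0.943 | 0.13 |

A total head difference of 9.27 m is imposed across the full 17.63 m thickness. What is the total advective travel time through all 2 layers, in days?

1.10

With flow normal to the layers, continuity requires the same specific discharge q through every layer.
Σ(b_i/K_i) = 10.5/409 + 7.13/0.943 = 7.587 d.
q = Δh / Σ(b_i/K_i) = 9.27 / 7.587 = 1.222 m/day.
In each layer the seepage velocity is v_i = q/n_i, so the layer transit time is t_i = b_i·n_i / q:
  layer 1 (karst limestone): t_1 = 10.5 × 0.04 / 1.222 = 0.3437 d
  layer 2 (fine sand): t_2 = 7.13 × 0.13 / 1.222 = 0.7586 d
Total t = Σ t_i = 1.102 days.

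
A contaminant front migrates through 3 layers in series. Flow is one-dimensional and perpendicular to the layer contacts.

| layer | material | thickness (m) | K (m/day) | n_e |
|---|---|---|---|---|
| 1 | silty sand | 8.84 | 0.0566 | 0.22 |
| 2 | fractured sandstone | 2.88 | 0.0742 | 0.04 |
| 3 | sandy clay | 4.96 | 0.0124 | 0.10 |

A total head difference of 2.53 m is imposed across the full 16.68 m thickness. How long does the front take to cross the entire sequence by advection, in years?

1.65

With flow normal to the layers, continuity requires the same specific discharge q through every layer.
Σ(b_i/K_i) = 8.84/0.0566 + 2.88/0.0742 + 4.96/0.0124 = 595.0 d.
q = Δh / Σ(b_i/K_i) = 2.53 / 595.0 = 0.004252 m/day.
In each layer the seepage velocity is v_i = q/n_i, so the layer transit time is t_i = b_i·n_i / q:
  layer 1 (silty sand): t_1 = 8.84 × 0.22 / 0.004252 = 457.4 d
  layer 2 (fractured sandstone): t_2 = 2.88 × 0.04 / 0.004252 = 27.09 d
  layer 3 (sandy clay): t_3 = 4.96 × 0.10 / 0.004252 = 116.6 d
Total t = Σ t_i = 601.1 days = 1.646 years.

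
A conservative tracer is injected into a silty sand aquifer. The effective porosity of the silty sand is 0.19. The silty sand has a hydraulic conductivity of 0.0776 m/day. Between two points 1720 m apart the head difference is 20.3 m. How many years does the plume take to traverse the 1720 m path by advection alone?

Hydraulic gradient i = Δh / L = 20.3 / 1720 = 0.01180.
Darcy flux q = K · i = 0.07760 × 0.01180 = 0.0009159 m/day.
Seepage velocity v = q / n_e = 0.0009159 / 0.19 = 0.004820 m/day.
Travel time t = L / v = 1720 / 0.004820 = 3.568e+05 days = 976.9 years.

977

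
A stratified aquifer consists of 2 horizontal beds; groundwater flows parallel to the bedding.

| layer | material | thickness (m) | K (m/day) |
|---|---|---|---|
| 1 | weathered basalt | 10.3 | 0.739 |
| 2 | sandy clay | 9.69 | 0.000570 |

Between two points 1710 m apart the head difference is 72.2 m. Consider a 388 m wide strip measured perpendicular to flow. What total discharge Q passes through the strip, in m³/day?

Flow is parallel to layering, so each bed carries its own Darcy discharge and the transmissivities add.
Σ(K_i·b_i) = 0.739×10.3 + 0.000570×9.69 = 7.617 m²/day.
Hydraulic gradient i = Δh / L = 72.2 / 1710 = 0.04222.
Q = Σ(K_i·b_i) · W · i = 7.617 × 388 × 0.04222 = 124.8 m³/day.

125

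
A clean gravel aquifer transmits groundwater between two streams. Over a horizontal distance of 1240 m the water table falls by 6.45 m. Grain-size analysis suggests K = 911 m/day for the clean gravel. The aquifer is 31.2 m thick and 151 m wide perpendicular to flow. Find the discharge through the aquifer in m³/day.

22300

Cross-sectional area A = 151 × 31.2 = 4711 m².
Hydraulic gradient i = Δh / L = 6.45 / 1240 = 0.005202.
Darcy's law: Q = K · A · i = 911.0 × 4711 × 0.005202 = 22325 m³/day.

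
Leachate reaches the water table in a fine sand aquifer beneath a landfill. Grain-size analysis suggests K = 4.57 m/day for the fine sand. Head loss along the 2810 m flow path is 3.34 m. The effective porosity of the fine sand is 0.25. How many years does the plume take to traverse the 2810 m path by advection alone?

Hydraulic gradient i = Δh / L = 3.34 / 2810 = 0.001189.
Darcy flux q = K · i = 4.570 × 0.001189 = 0.005432 m/day.
Seepage velocity v = q / n_e = 0.005432 / 0.25 = 0.02173 m/day.
Travel time t = L / v = 2810 / 0.02173 = 1.293e+05 days = 354.1 years.

354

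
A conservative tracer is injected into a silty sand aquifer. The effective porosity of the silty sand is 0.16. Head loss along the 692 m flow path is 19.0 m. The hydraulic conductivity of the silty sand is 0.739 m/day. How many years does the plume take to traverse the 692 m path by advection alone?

Hydraulic gradient i = Δh / L = 19.0 / 692 = 0.02746.
Darcy flux q = K · i = 0.7390 × 0.02746 = 0.02029 m/day.
Seepage velocity v = q / n_e = 0.02029 / 0.16 = 0.1268 m/day.
Travel time t = L / v = 692 / 0.1268 = 5457 days = 14.94 years.

14.9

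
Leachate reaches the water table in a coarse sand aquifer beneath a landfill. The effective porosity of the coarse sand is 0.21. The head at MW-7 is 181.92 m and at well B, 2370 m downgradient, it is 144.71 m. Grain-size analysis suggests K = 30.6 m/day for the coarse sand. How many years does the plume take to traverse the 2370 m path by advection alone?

2.84

Hydraulic gradient i = (181.92 − 144.71) / 2370 = 37.21 / 2370 = 0.01570.
Darcy flux q = K · i = 30.60 × 0.01570 = 0.4804 m/day.
Seepage velocity v = q / n_e = 0.4804 / 0.21 = 2.288 m/day.
Travel time t = L / v = 2370 / 2.288 = 1036 days = 2.836 years.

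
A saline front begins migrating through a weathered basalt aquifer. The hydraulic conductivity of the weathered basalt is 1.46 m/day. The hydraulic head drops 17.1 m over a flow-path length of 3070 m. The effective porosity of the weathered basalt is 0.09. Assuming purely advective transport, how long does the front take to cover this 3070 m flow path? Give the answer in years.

Hydraulic gradient i = Δh / L = 17.1 / 3070 = 0.005570.
Darcy flux q = K · i = 1.460 × 0.005570 = 0.008132 m/day.
Seepage velocity v = q / n_e = 0.008132 / 0.09 = 0.09036 m/day.
Travel time t = L / v = 3070 / 0.09036 = 33976 days = 93.02 years.

93.0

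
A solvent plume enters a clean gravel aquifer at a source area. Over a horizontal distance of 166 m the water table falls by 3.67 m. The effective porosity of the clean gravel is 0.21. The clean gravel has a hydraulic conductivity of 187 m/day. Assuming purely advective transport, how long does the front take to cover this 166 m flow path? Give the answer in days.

8.43

Hydraulic gradient i = Δh / L = 3.67 / 166 = 0.02211.
Darcy flux q = K · i = 187.0 × 0.02211 = 4.134 m/day.
Seepage velocity v = q / n_e = 4.134 / 0.21 = 19.69 m/day.
Travel time t = L / v = 166 / 19.69 = 8.432 days.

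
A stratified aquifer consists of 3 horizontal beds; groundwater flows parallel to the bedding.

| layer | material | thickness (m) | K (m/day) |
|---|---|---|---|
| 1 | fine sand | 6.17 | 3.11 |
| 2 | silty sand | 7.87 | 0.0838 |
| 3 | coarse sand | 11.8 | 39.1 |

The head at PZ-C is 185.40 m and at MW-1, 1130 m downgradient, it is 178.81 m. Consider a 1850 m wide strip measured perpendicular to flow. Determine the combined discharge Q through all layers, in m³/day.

5190

Flow is parallel to layering, so each bed carries its own Darcy discharge and the transmissivities add.
Σ(K_i·b_i) = 3.11×6.17 + 0.0838×7.87 + 39.1×11.8 = 481.2 m²/day.
Hydraulic gradient i = (185.40 − 178.81) / 1130 = 6.59 / 1130 = 0.005832.
Q = Σ(K_i·b_i) · W · i = 481.2 × 1850 × 0.005832 = 5192 m³/day.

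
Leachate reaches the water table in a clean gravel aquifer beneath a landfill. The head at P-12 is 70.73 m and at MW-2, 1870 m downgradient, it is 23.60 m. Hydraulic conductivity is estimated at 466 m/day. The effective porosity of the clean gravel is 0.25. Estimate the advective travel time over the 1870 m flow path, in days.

39.8

Hydraulic gradient i = (70.73 − 23.60) / 1870 = 47.13 / 1870 = 0.02520.
Darcy flux q = K · i = 466.0 × 0.02520 = 11.74 m/day.
Seepage velocity v = q / n_e = 11.74 / 0.25 = 46.98 m/day.
Travel time t = L / v = 1870 / 46.98 = 39.81 days.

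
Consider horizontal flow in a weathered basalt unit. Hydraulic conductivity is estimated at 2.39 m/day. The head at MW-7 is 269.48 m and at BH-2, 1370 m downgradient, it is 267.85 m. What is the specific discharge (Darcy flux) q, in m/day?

0.00284

Hydraulic gradient i = (269.48 − 267.85) / 1370 = 1.63 / 1370 = 0.001190.
Specific discharge q = K · i = 2.390 × 0.001190 = 0.002844 m/day.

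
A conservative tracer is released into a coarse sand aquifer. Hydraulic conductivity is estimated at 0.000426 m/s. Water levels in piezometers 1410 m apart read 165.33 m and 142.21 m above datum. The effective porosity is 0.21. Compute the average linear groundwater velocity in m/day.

2.87

Convert K: 0.000426 m/s × 86400 = 36.81 m/day.
Hydraulic gradient i = (165.33 − 142.21) / 1410 = 23.12 / 1410 = 0.01640.
Darcy flux q = K · i = 36.81 × 0.01640 = 0.6035 m/day.
Seepage velocity v = q / n_e = 0.6035 / 0.21 = 2.874 m/day.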